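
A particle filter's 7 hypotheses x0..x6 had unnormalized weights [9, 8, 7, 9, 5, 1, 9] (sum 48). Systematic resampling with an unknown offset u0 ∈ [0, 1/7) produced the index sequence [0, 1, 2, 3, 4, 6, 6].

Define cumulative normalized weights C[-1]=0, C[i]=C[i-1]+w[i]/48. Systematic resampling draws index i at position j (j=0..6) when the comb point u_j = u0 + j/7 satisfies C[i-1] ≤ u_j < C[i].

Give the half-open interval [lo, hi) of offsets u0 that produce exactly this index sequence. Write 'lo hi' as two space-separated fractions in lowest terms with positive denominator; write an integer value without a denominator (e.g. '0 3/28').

13/112 1/7

C = [3/16, 17/48, 1/2, 11/16, 19/24, 13/16, 1]
j=0 picked index 0: u0 ∈ [0, 3/16)
j=1 picked index 1: u0 ∈ [5/112, 71/336)
j=2 picked index 2: u0 ∈ [23/336, 3/14)
j=3 picked index 3: u0 ∈ [1/14, 29/112)
j=4 picked index 4: u0 ∈ [13/112, 37/168)
j=5 picked index 6: u0 ∈ [11/112, 2/7)
j=6 picked index 6: u0 ∈ [-5/112, 1/7)
intersection: [13/112, 1/7)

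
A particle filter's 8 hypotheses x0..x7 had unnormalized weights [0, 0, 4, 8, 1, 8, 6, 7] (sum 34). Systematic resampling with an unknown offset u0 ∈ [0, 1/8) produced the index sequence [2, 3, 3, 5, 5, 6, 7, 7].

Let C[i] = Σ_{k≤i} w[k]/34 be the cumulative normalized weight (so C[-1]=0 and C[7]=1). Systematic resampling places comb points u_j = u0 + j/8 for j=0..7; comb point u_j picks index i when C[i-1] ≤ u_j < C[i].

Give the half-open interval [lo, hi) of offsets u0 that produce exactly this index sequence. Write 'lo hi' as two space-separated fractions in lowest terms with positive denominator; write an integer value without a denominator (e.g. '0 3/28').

3/68 7/68

C = [0, 0, 2/17, 6/17, 13/34, 21/34, 27/34, 1]
j=0 picked index 2: u0 ∈ [0, 2/17)
j=1 picked index 3: u0 ∈ [-1/136, 31/136)
j=2 picked index 3: u0 ∈ [-9/68, 7/68)
j=3 picked index 5: u0 ∈ [1/136, 33/136)
j=4 picked index 5: u0 ∈ [-2/17, 2/17)
j=5 picked index 6: u0 ∈ [-1/136, 23/136)
j=6 picked index 7: u0 ∈ [3/68, 1/4)
j=7 picked index 7: u0 ∈ [-11/136, 1/8)
intersection: [3/68, 7/68)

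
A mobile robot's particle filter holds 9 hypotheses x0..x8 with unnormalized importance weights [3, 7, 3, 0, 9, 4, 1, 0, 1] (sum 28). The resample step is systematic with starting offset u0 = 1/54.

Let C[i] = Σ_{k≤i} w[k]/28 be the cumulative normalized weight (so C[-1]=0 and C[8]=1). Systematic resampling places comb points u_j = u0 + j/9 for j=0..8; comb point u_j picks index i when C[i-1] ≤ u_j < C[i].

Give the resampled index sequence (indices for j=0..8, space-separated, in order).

0 1 1 1 2 4 4 5 5

C = [3/28, 5/14, 13/28, 13/28, 11/14, 13/14, 27/28, 27/28, 1]
j=0: u_0=1/54 ∈ [0, 3/28) → index 0
j=1: u_1=7/54 ∈ [3/28, 5/14) → index 1
j=2: u_2=13/54 ∈ [3/28, 5/14) → index 1
j=3: u_3=19/54 ∈ [3/28, 5/14) → index 1
j=4: u_4=25/54 ∈ [5/14, 13/28) → index 2
j=5: u_5=31/54 ∈ [13/28, 11/14) → index 4
j=6: u_6=37/54 ∈ [13/28, 11/14) → index 4
j=7: u_7=43/54 ∈ [11/14, 13/14) → index 5
j=8: u_8=49/54 ∈ [11/14, 13/14) → index 5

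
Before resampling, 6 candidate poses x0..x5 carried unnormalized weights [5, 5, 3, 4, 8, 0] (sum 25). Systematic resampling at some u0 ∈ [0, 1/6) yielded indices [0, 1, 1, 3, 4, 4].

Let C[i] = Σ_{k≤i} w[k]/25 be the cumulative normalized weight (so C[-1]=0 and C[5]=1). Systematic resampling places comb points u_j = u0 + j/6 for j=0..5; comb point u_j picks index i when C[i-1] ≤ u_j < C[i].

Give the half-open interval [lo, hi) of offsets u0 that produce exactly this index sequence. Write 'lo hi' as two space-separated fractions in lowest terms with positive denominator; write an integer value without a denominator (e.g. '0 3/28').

C = [1/5, 2/5, 13/25, 17/25, 1, 1]
j=0 picked index 0: u0 ∈ [0, 1/5)
j=1 picked index 1: u0 ∈ [1/30, 7/30)
j=2 picked index 1: u0 ∈ [-2/15, 1/15)
j=3 picked index 3: u0 ∈ [1/50, 9/50)
j=4 picked index 4: u0 ∈ [1/75, 1/3)
j=5 picked index 4: u0 ∈ [-23/150, 1/6)
intersection: [1/30, 1/15)

1/30 1/15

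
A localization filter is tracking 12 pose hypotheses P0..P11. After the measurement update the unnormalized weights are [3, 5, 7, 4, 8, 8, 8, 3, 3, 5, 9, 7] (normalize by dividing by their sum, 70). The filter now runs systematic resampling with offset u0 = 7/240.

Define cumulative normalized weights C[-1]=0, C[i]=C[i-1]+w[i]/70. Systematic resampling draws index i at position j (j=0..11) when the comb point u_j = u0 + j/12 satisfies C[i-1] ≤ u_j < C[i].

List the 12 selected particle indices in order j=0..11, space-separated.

C = [3/70, 4/35, 3/14, 19/70, 27/70, 1/2, 43/70, 23/35, 7/10, 27/35, 9/10, 1]
j=0: u_0=7/240 ∈ [0, 3/70) → index 0
j=1: u_1=9/80 ∈ [3/70, 4/35) → index 1
j=2: u_2=47/240 ∈ [4/35, 3/14) → index 2
j=3: u_3=67/240 ∈ [19/70, 27/70) → index 4
j=4: u_4=29/80 ∈ [19/70, 27/70) → index 4
j=5: u_5=107/240 ∈ [27/70, 1/2) → index 5
j=6: u_6=127/240 ∈ [1/2, 43/70) → index 6
j=7: u_7=49/80 ∈ [1/2, 43/70) → index 6
j=8: u_8=167/240 ∈ [23/35, 7/10) → index 8
j=9: u_9=187/240 ∈ [27/35, 9/10) → index 10
j=10: u_10=69/80 ∈ [27/35, 9/10) → index 10
j=11: u_11=227/240 ∈ [9/10, 1) → index 11

0 1 2 4 4 5 6 6 8 10 10 11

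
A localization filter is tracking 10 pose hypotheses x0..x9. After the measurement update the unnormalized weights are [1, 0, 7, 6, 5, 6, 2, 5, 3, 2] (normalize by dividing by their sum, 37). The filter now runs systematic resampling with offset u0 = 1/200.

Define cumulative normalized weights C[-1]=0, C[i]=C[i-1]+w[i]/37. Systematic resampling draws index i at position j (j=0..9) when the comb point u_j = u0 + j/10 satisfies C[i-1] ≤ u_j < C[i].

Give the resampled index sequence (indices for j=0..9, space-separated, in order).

0 2 2 3 4 4 5 6 7 8

C = [1/37, 1/37, 8/37, 14/37, 19/37, 25/37, 27/37, 32/37, 35/37, 1]
j=0: u_0=1/200 ∈ [0, 1/37) → index 0
j=1: u_1=21/200 ∈ [1/37, 8/37) → index 2
j=2: u_2=41/200 ∈ [1/37, 8/37) → index 2
j=3: u_3=61/200 ∈ [8/37, 14/37) → index 3
j=4: u_4=81/200 ∈ [14/37, 19/37) → index 4
j=5: u_5=101/200 ∈ [14/37, 19/37) → index 4
j=6: u_6=121/200 ∈ [19/37, 25/37) → index 5
j=7: u_7=141/200 ∈ [25/37, 27/37) → index 6
j=8: u_8=161/200 ∈ [27/37, 32/37) → index 7
j=9: u_9=181/200 ∈ [32/37, 35/37) → index 8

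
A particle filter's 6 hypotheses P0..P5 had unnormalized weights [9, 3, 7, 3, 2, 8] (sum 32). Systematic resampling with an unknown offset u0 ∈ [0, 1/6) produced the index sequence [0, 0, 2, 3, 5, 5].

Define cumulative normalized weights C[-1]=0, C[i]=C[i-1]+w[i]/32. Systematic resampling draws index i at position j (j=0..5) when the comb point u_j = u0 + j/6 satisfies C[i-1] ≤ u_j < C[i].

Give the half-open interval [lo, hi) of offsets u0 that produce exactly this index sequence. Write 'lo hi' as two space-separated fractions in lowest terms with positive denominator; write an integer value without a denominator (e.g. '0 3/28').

3/32 11/96

C = [9/32, 3/8, 19/32, 11/16, 3/4, 1]
j=0 picked index 0: u0 ∈ [0, 9/32)
j=1 picked index 0: u0 ∈ [-1/6, 11/96)
j=2 picked index 2: u0 ∈ [1/24, 25/96)
j=3 picked index 3: u0 ∈ [3/32, 3/16)
j=4 picked index 5: u0 ∈ [1/12, 1/3)
j=5 picked index 5: u0 ∈ [-1/12, 1/6)
intersection: [3/32, 11/96)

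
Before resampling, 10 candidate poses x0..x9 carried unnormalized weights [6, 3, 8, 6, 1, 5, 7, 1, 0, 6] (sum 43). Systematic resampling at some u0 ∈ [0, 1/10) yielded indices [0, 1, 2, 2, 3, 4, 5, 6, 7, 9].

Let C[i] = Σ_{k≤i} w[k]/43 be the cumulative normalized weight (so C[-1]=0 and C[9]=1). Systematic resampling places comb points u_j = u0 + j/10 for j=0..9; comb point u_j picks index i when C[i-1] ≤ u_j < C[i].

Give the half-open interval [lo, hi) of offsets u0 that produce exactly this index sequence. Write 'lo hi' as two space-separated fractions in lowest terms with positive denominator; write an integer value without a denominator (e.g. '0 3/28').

C = [6/43, 9/43, 17/43, 23/43, 24/43, 29/43, 36/43, 37/43, 37/43, 1]
j=0 picked index 0: u0 ∈ [0, 6/43)
j=1 picked index 1: u0 ∈ [17/430, 47/430)
j=2 picked index 2: u0 ∈ [2/215, 42/215)
j=3 picked index 2: u0 ∈ [-39/430, 41/430)
j=4 picked index 3: u0 ∈ [-1/215, 29/215)
j=5 picked index 4: u0 ∈ [3/86, 5/86)
j=6 picked index 5: u0 ∈ [-9/215, 16/215)
j=7 picked index 6: u0 ∈ [-11/430, 59/430)
j=8 picked index 7: u0 ∈ [8/215, 13/215)
j=9 picked index 9: u0 ∈ [-17/430, 1/10)
intersection: [17/430, 5/86)

17/430 5/86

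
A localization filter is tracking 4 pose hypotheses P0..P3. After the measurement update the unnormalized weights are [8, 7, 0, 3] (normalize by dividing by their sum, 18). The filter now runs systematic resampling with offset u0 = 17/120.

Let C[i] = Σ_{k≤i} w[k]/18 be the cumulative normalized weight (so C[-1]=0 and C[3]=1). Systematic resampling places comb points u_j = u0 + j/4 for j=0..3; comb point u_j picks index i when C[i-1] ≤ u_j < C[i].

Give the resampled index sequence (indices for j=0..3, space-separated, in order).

C = [4/9, 5/6, 5/6, 1]
j=0: u_0=17/120 ∈ [0, 4/9) → index 0
j=1: u_1=47/120 ∈ [0, 4/9) → index 0
j=2: u_2=77/120 ∈ [4/9, 5/6) → index 1
j=3: u_3=107/120 ∈ [5/6, 1) → index 3

0 0 1 3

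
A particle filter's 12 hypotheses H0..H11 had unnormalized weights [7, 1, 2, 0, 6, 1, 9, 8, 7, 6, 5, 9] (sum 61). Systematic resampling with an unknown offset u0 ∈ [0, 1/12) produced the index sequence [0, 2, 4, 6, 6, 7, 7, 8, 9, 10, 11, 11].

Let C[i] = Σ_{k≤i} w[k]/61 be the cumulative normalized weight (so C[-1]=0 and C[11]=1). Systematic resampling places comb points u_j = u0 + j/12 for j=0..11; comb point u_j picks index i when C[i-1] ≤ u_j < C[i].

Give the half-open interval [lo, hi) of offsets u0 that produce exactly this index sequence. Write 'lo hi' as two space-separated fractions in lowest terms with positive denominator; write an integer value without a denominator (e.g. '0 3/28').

35/732 7/122

C = [7/61, 8/61, 10/61, 10/61, 16/61, 17/61, 26/61, 34/61, 41/61, 47/61, 52/61, 1]
j=0 picked index 0: u0 ∈ [0, 7/61)
j=1 picked index 2: u0 ∈ [35/732, 59/732)
j=2 picked index 4: u0 ∈ [-1/366, 35/366)
j=3 picked index 6: u0 ∈ [7/244, 43/244)
j=4 picked index 6: u0 ∈ [-10/183, 17/183)
j=5 picked index 7: u0 ∈ [7/732, 103/732)
j=6 picked index 7: u0 ∈ [-9/122, 7/122)
j=7 picked index 8: u0 ∈ [-19/732, 65/732)
j=8 picked index 9: u0 ∈ [1/183, 19/183)
j=9 picked index 10: u0 ∈ [5/244, 25/244)
j=10 picked index 11: u0 ∈ [7/366, 1/6)
j=11 picked index 11: u0 ∈ [-47/732, 1/12)
intersection: [35/732, 7/122)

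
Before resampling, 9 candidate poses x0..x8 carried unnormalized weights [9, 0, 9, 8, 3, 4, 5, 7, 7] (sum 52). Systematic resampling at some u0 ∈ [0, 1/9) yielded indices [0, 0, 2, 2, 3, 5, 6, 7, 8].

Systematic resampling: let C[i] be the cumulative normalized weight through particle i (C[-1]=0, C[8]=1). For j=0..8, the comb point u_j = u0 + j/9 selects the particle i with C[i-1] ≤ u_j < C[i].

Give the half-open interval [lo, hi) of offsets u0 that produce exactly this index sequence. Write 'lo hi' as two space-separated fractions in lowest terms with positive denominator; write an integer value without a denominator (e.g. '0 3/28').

C = [9/52, 9/52, 9/26, 1/2, 29/52, 33/52, 19/26, 45/52, 1]
j=0 picked index 0: u0 ∈ [0, 9/52)
j=1 picked index 0: u0 ∈ [-1/9, 29/468)
j=2 picked index 2: u0 ∈ [-23/468, 29/234)
j=3 picked index 2: u0 ∈ [-25/156, 1/78)
j=4 picked index 3: u0 ∈ [-23/234, 1/18)
j=5 picked index 5: u0 ∈ [1/468, 37/468)
j=6 picked index 6: u0 ∈ [-5/156, 5/78)
j=7 picked index 7: u0 ∈ [-11/234, 41/468)
j=8 picked index 8: u0 ∈ [-11/468, 1/9)
intersection: [1/468, 1/78)

1/468 1/78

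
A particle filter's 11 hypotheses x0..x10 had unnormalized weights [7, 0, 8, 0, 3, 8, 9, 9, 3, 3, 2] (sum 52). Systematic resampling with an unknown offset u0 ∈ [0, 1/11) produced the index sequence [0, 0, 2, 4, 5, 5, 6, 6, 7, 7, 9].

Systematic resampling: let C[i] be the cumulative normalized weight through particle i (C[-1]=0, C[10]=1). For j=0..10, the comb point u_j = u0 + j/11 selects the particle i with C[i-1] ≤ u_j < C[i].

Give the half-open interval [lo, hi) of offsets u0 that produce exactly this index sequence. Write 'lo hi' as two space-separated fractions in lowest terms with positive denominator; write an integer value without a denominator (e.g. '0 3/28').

9/572 4/143

C = [7/52, 7/52, 15/52, 15/52, 9/26, 1/2, 35/52, 11/13, 47/52, 25/26, 1]
j=0 picked index 0: u0 ∈ [0, 7/52)
j=1 picked index 0: u0 ∈ [-1/11, 25/572)
j=2 picked index 2: u0 ∈ [-27/572, 61/572)
j=3 picked index 4: u0 ∈ [9/572, 21/286)
j=4 picked index 5: u0 ∈ [-5/286, 3/22)
j=5 picked index 5: u0 ∈ [-31/286, 1/22)
j=6 picked index 6: u0 ∈ [-1/22, 73/572)
j=7 picked index 6: u0 ∈ [-3/22, 21/572)
j=8 picked index 7: u0 ∈ [-31/572, 17/143)
j=9 picked index 7: u0 ∈ [-83/572, 4/143)
j=10 picked index 9: u0 ∈ [-3/572, 15/286)
intersection: [9/572, 4/143)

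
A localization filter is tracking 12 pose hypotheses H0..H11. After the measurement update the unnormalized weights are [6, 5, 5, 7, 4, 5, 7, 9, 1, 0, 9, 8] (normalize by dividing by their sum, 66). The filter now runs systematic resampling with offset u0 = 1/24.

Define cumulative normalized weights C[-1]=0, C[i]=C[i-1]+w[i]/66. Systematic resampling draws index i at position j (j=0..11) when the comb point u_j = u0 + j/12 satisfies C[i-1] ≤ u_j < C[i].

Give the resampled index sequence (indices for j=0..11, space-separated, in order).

C = [1/11, 1/6, 8/33, 23/66, 9/22, 16/33, 13/22, 8/11, 49/66, 49/66, 29/33, 1]
j=0: u_0=1/24 ∈ [0, 1/11) → index 0
j=1: u_1=1/8 ∈ [1/11, 1/6) → index 1
j=2: u_2=5/24 ∈ [1/6, 8/33) → index 2
j=3: u_3=7/24 ∈ [8/33, 23/66) → index 3
j=4: u_4=3/8 ∈ [23/66, 9/22) → index 4
j=5: u_5=11/24 ∈ [9/22, 16/33) → index 5
j=6: u_6=13/24 ∈ [16/33, 13/22) → index 6
j=7: u_7=5/8 ∈ [13/22, 8/11) → index 7
j=8: u_8=17/24 ∈ [13/22, 8/11) → index 7
j=9: u_9=19/24 ∈ [49/66, 29/33) → index 10
j=10: u_10=7/8 ∈ [49/66, 29/33) → index 10
j=11: u_11=23/24 ∈ [29/33, 1) → index 11

0 1 2 3 4 5 6 7 7 10 10 11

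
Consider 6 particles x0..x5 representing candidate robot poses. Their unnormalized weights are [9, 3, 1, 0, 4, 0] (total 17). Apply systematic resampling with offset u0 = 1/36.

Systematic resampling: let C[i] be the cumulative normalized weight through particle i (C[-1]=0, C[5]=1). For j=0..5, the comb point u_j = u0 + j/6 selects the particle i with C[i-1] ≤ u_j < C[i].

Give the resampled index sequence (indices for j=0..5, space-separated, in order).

0 0 0 0 1 4

C = [9/17, 12/17, 13/17, 13/17, 1, 1]
j=0: u_0=1/36 ∈ [0, 9/17) → index 0
j=1: u_1=7/36 ∈ [0, 9/17) → index 0
j=2: u_2=13/36 ∈ [0, 9/17) → index 0
j=3: u_3=19/36 ∈ [0, 9/17) → index 0
j=4: u_4=25/36 ∈ [9/17, 12/17) → index 1
j=5: u_5=31/36 ∈ [13/17, 1) → index 4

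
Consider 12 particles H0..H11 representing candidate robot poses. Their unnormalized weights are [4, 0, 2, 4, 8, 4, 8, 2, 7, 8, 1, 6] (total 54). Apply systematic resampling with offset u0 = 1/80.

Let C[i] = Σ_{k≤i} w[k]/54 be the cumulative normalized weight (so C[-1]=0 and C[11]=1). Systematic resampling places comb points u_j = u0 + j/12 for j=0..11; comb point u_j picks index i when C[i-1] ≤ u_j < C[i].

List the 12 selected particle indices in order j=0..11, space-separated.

0 2 3 4 5 6 6 8 8 9 9 11

C = [2/27, 2/27, 1/9, 5/27, 1/3, 11/27, 5/9, 16/27, 13/18, 47/54, 8/9, 1]
j=0: u_0=1/80 ∈ [0, 2/27) → index 0
j=1: u_1=23/240 ∈ [2/27, 1/9) → index 2
j=2: u_2=43/240 ∈ [1/9, 5/27) → index 3
j=3: u_3=21/80 ∈ [5/27, 1/3) → index 4
j=4: u_4=83/240 ∈ [1/3, 11/27) → index 5
j=5: u_5=103/240 ∈ [11/27, 5/9) → index 6
j=6: u_6=41/80 ∈ [11/27, 5/9) → index 6
j=7: u_7=143/240 ∈ [16/27, 13/18) → index 8
j=8: u_8=163/240 ∈ [16/27, 13/18) → index 8
j=9: u_9=61/80 ∈ [13/18, 47/54) → index 9
j=10: u_10=203/240 ∈ [13/18, 47/54) → index 9
j=11: u_11=223/240 ∈ [8/9, 1) → index 11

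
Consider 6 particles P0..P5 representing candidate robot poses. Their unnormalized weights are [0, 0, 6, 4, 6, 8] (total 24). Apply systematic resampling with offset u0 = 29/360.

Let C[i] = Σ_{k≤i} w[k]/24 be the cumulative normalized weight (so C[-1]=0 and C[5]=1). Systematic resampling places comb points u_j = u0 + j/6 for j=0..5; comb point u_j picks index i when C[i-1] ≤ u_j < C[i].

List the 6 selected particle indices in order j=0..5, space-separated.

2 2 3 4 5 5

C = [0, 0, 1/4, 5/12, 2/3, 1]
j=0: u_0=29/360 ∈ [0, 1/4) → index 2
j=1: u_1=89/360 ∈ [0, 1/4) → index 2
j=2: u_2=149/360 ∈ [1/4, 5/12) → index 3
j=3: u_3=209/360 ∈ [5/12, 2/3) → index 4
j=4: u_4=269/360 ∈ [2/3, 1) → index 5
j=5: u_5=329/360 ∈ [2/3, 1) → index 5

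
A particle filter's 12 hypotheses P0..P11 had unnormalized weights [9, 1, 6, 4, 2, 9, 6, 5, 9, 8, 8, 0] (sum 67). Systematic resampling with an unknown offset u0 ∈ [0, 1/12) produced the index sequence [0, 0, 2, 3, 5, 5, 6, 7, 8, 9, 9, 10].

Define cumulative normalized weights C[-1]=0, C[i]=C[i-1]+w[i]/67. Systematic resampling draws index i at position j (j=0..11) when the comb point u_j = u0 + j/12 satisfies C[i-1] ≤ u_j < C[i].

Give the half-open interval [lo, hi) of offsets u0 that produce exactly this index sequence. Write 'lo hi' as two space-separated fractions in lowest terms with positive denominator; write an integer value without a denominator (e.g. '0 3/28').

C = [9/67, 10/67, 16/67, 20/67, 22/67, 31/67, 37/67, 42/67, 51/67, 59/67, 1, 1]
j=0 picked index 0: u0 ∈ [0, 9/67)
j=1 picked index 0: u0 ∈ [-1/12, 41/804)
j=2 picked index 2: u0 ∈ [-7/402, 29/402)
j=3 picked index 3: u0 ∈ [-3/268, 13/268)
j=4 picked index 5: u0 ∈ [-1/201, 26/201)
j=5 picked index 5: u0 ∈ [-71/804, 37/804)
j=6 picked index 6: u0 ∈ [-5/134, 7/134)
j=7 picked index 7: u0 ∈ [-25/804, 35/804)
j=8 picked index 8: u0 ∈ [-8/201, 19/201)
j=9 picked index 9: u0 ∈ [3/268, 35/268)
j=10 picked index 9: u0 ∈ [-29/402, 19/402)
j=11 picked index 10: u0 ∈ [-29/804, 1/12)
intersection: [3/268, 35/804)

3/268 35/804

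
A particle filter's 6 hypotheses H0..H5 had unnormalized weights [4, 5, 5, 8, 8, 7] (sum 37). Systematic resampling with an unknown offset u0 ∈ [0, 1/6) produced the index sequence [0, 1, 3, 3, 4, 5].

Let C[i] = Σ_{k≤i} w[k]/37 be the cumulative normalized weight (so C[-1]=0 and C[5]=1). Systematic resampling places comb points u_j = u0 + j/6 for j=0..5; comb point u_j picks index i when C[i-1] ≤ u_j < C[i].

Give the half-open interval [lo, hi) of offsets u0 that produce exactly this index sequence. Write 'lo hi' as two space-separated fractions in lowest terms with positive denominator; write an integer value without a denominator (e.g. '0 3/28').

5/111 17/222

C = [4/37, 9/37, 14/37, 22/37, 30/37, 1]
j=0 picked index 0: u0 ∈ [0, 4/37)
j=1 picked index 1: u0 ∈ [-13/222, 17/222)
j=2 picked index 3: u0 ∈ [5/111, 29/111)
j=3 picked index 3: u0 ∈ [-9/74, 7/74)
j=4 picked index 4: u0 ∈ [-8/111, 16/111)
j=5 picked index 5: u0 ∈ [-5/222, 1/6)
intersection: [5/111, 17/222)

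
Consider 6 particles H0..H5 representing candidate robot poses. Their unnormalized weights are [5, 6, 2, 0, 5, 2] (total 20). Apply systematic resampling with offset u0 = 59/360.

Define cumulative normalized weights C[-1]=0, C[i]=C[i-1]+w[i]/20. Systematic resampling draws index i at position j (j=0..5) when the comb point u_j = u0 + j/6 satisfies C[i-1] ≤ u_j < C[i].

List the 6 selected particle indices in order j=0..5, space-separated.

0 1 1 4 4 5

C = [1/4, 11/20, 13/20, 13/20, 9/10, 1]
j=0: u_0=59/360 ∈ [0, 1/4) → index 0
j=1: u_1=119/360 ∈ [1/4, 11/20) → index 1
j=2: u_2=179/360 ∈ [1/4, 11/20) → index 1
j=3: u_3=239/360 ∈ [13/20, 9/10) → index 4
j=4: u_4=299/360 ∈ [13/20, 9/10) → index 4
j=5: u_5=359/360 ∈ [9/10, 1) → index 5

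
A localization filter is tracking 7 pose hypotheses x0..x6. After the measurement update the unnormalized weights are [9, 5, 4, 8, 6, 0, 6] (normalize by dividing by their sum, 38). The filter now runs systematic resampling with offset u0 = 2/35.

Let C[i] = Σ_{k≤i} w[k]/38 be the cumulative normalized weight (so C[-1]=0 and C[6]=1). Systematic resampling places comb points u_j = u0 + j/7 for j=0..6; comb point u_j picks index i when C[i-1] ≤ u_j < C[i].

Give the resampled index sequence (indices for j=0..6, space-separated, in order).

0 0 1 3 3 4 6

C = [9/38, 7/19, 9/19, 13/19, 16/19, 16/19, 1]
j=0: u_0=2/35 ∈ [0, 9/38) → index 0
j=1: u_1=1/5 ∈ [0, 9/38) → index 0
j=2: u_2=12/35 ∈ [9/38, 7/19) → index 1
j=3: u_3=17/35 ∈ [9/19, 13/19) → index 3
j=4: u_4=22/35 ∈ [9/19, 13/19) → index 3
j=5: u_5=27/35 ∈ [13/19, 16/19) → index 4
j=6: u_6=32/35 ∈ [16/19, 1) → index 6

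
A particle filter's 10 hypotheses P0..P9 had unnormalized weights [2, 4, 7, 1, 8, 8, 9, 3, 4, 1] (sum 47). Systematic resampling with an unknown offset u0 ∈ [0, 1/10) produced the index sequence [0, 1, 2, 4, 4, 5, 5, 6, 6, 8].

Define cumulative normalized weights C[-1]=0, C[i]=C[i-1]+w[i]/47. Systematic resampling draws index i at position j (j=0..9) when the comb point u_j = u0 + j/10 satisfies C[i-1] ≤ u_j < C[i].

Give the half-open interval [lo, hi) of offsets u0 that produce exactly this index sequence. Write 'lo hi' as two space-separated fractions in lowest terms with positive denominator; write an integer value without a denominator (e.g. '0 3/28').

0 13/470

C = [2/47, 6/47, 13/47, 14/47, 22/47, 30/47, 39/47, 42/47, 46/47, 1]
j=0 picked index 0: u0 ∈ [0, 2/47)
j=1 picked index 1: u0 ∈ [-27/470, 13/470)
j=2 picked index 2: u0 ∈ [-17/235, 18/235)
j=3 picked index 4: u0 ∈ [-1/470, 79/470)
j=4 picked index 4: u0 ∈ [-24/235, 16/235)
j=5 picked index 5: u0 ∈ [-3/94, 13/94)
j=6 picked index 5: u0 ∈ [-31/235, 9/235)
j=7 picked index 6: u0 ∈ [-29/470, 61/470)
j=8 picked index 6: u0 ∈ [-38/235, 7/235)
j=9 picked index 8: u0 ∈ [-3/470, 37/470)
intersection: [0, 13/470)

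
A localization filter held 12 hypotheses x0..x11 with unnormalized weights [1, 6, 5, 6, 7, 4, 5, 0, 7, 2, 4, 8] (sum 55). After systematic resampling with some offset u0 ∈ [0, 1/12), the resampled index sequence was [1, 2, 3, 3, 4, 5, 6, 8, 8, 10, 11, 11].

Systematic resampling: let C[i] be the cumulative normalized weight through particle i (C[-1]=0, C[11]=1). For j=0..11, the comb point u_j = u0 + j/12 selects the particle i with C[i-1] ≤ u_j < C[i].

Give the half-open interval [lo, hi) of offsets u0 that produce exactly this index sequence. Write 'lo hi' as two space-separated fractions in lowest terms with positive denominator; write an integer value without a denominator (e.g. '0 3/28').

C = [1/55, 7/55, 12/55, 18/55, 5/11, 29/55, 34/55, 34/55, 41/55, 43/55, 47/55, 1]
j=0 picked index 1: u0 ∈ [1/55, 7/55)
j=1 picked index 2: u0 ∈ [29/660, 89/660)
j=2 picked index 3: u0 ∈ [17/330, 53/330)
j=3 picked index 3: u0 ∈ [-7/220, 17/220)
j=4 picked index 4: u0 ∈ [-1/165, 4/33)
j=5 picked index 5: u0 ∈ [5/132, 73/660)
j=6 picked index 6: u0 ∈ [3/110, 13/110)
j=7 picked index 8: u0 ∈ [23/660, 107/660)
j=8 picked index 8: u0 ∈ [-8/165, 13/165)
j=9 picked index 10: u0 ∈ [7/220, 23/220)
j=10 picked index 11: u0 ∈ [7/330, 1/6)
j=11 picked index 11: u0 ∈ [-41/660, 1/12)
intersection: [17/330, 17/220)

17/330 17/220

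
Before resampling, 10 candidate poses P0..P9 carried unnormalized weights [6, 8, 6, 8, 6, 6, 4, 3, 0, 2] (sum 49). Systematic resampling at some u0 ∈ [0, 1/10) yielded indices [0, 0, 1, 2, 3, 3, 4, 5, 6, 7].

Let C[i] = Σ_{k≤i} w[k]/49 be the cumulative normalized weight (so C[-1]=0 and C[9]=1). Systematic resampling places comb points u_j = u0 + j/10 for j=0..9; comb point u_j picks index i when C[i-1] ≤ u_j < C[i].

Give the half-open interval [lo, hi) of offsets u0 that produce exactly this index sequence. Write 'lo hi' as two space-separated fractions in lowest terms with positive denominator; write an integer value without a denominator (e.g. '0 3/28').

4/245 11/490

C = [6/49, 2/7, 20/49, 4/7, 34/49, 40/49, 44/49, 47/49, 47/49, 1]
j=0 picked index 0: u0 ∈ [0, 6/49)
j=1 picked index 0: u0 ∈ [-1/10, 11/490)
j=2 picked index 1: u0 ∈ [-19/245, 3/35)
j=3 picked index 2: u0 ∈ [-1/70, 53/490)
j=4 picked index 3: u0 ∈ [2/245, 6/35)
j=5 picked index 3: u0 ∈ [-9/98, 1/14)
j=6 picked index 4: u0 ∈ [-1/35, 23/245)
j=7 picked index 5: u0 ∈ [-3/490, 57/490)
j=8 picked index 6: u0 ∈ [4/245, 24/245)
j=9 picked index 7: u0 ∈ [-1/490, 29/490)
intersection: [4/245, 11/490)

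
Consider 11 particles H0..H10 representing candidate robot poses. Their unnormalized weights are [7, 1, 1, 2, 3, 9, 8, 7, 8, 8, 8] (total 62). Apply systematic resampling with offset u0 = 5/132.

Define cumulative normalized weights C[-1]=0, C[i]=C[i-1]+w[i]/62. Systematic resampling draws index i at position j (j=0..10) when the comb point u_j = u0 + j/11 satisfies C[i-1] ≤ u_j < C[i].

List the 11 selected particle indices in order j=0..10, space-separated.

0 1 4 5 6 6 7 8 9 9 10

C = [7/62, 4/31, 9/62, 11/62, 7/31, 23/62, 1/2, 19/31, 23/31, 27/31, 1]
j=0: u_0=5/132 ∈ [0, 7/62) → index 0
j=1: u_1=17/132 ∈ [7/62, 4/31) → index 1
j=2: u_2=29/132 ∈ [11/62, 7/31) → index 4
j=3: u_3=41/132 ∈ [7/31, 23/62) → index 5
j=4: u_4=53/132 ∈ [23/62, 1/2) → index 6
j=5: u_5=65/132 ∈ [23/62, 1/2) → index 6
j=6: u_6=7/12 ∈ [1/2, 19/31) → index 7
j=7: u_7=89/132 ∈ [19/31, 23/31) → index 8
j=8: u_8=101/132 ∈ [23/31, 27/31) → index 9
j=9: u_9=113/132 ∈ [23/31, 27/31) → index 9
j=10: u_10=125/132 ∈ [27/31, 1) → index 10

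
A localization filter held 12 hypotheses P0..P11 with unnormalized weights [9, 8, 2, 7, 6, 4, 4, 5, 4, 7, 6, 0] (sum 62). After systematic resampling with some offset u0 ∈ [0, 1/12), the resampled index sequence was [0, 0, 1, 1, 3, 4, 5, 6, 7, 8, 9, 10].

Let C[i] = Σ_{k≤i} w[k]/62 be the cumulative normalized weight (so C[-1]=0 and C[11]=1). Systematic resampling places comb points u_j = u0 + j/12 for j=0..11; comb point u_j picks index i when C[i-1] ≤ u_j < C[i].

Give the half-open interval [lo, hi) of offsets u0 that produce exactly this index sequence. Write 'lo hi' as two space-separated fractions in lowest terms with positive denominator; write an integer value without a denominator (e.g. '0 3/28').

1/62 3/124

C = [9/62, 17/62, 19/62, 13/31, 16/31, 18/31, 20/31, 45/62, 49/62, 28/31, 1, 1]
j=0 picked index 0: u0 ∈ [0, 9/62)
j=1 picked index 0: u0 ∈ [-1/12, 23/372)
j=2 picked index 1: u0 ∈ [-2/93, 10/93)
j=3 picked index 1: u0 ∈ [-13/124, 3/124)
j=4 picked index 3: u0 ∈ [-5/186, 8/93)
j=5 picked index 4: u0 ∈ [1/372, 37/372)
j=6 picked index 5: u0 ∈ [1/62, 5/62)
j=7 picked index 6: u0 ∈ [-1/372, 23/372)
j=8 picked index 7: u0 ∈ [-2/93, 11/186)
j=9 picked index 8: u0 ∈ [-3/124, 5/124)
j=10 picked index 9: u0 ∈ [-4/93, 13/186)
j=11 picked index 10: u0 ∈ [-5/372, 1/12)
intersection: [1/62, 3/124)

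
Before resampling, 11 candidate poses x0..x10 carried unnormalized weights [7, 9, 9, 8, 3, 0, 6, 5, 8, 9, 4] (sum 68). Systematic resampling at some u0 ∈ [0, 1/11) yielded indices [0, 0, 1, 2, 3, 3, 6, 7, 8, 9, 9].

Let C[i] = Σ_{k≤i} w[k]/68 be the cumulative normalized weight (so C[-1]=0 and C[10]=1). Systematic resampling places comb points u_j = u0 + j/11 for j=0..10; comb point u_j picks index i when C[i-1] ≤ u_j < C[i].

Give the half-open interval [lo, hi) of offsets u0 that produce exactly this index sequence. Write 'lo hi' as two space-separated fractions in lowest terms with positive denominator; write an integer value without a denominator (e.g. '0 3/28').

C = [7/68, 4/17, 25/68, 33/68, 9/17, 9/17, 21/34, 47/68, 55/68, 16/17, 1]
j=0 picked index 0: u0 ∈ [0, 7/68)
j=1 picked index 0: u0 ∈ [-1/11, 9/748)
j=2 picked index 1: u0 ∈ [-59/748, 10/187)
j=3 picked index 2: u0 ∈ [-7/187, 71/748)
j=4 picked index 3: u0 ∈ [3/748, 91/748)
j=5 picked index 3: u0 ∈ [-65/748, 23/748)
j=6 picked index 6: u0 ∈ [-3/187, 27/374)
j=7 picked index 7: u0 ∈ [-7/374, 41/748)
j=8 picked index 8: u0 ∈ [-27/748, 61/748)
j=9 picked index 9: u0 ∈ [-7/748, 23/187)
j=10 picked index 9: u0 ∈ [-75/748, 6/187)
intersection: [3/748, 9/748)

3/748 9/748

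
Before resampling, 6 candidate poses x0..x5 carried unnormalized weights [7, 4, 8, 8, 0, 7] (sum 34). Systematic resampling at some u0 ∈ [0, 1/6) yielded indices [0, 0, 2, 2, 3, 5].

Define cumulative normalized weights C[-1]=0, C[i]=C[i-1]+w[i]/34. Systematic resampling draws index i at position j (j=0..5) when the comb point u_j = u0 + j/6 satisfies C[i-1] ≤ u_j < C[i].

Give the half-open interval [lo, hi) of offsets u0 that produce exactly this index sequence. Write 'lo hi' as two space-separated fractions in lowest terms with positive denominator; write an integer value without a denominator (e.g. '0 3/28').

0 2/51

C = [7/34, 11/34, 19/34, 27/34, 27/34, 1]
j=0 picked index 0: u0 ∈ [0, 7/34)
j=1 picked index 0: u0 ∈ [-1/6, 2/51)
j=2 picked index 2: u0 ∈ [-1/102, 23/102)
j=3 picked index 2: u0 ∈ [-3/17, 1/17)
j=4 picked index 3: u0 ∈ [-11/102, 13/102)
j=5 picked index 5: u0 ∈ [-2/51, 1/6)
intersection: [0, 2/51)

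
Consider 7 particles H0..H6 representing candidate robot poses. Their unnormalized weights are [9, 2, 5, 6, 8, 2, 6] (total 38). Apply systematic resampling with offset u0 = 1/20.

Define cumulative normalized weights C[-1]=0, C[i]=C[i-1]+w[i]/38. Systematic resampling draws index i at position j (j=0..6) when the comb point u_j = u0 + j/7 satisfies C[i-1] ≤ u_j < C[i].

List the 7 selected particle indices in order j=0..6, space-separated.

C = [9/38, 11/38, 8/19, 11/19, 15/19, 16/19, 1]
j=0: u_0=1/20 ∈ [0, 9/38) → index 0
j=1: u_1=27/140 ∈ [0, 9/38) → index 0
j=2: u_2=47/140 ∈ [11/38, 8/19) → index 2
j=3: u_3=67/140 ∈ [8/19, 11/19) → index 3
j=4: u_4=87/140 ∈ [11/19, 15/19) → index 4
j=5: u_5=107/140 ∈ [11/19, 15/19) → index 4
j=6: u_6=127/140 ∈ [16/19, 1) → index 6

0 0 2 3 4 4 6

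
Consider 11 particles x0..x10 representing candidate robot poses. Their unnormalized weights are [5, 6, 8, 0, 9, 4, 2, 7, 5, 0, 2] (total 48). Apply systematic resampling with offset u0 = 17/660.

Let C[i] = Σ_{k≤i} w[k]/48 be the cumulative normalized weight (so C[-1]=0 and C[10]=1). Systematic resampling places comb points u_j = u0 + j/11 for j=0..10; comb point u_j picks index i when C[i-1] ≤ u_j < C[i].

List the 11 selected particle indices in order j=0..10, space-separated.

0 1 1 2 2 4 4 5 7 7 8

C = [5/48, 11/48, 19/48, 19/48, 7/12, 2/3, 17/24, 41/48, 23/24, 23/24, 1]
j=0: u_0=17/660 ∈ [0, 5/48) → index 0
j=1: u_1=7/60 ∈ [5/48, 11/48) → index 1
j=2: u_2=137/660 ∈ [5/48, 11/48) → index 1
j=3: u_3=197/660 ∈ [11/48, 19/48) → index 2
j=4: u_4=257/660 ∈ [11/48, 19/48) → index 2
j=5: u_5=317/660 ∈ [19/48, 7/12) → index 4
j=6: u_6=377/660 ∈ [19/48, 7/12) → index 4
j=7: u_7=437/660 ∈ [7/12, 2/3) → index 5
j=8: u_8=497/660 ∈ [17/24, 41/48) → index 7
j=9: u_9=557/660 ∈ [17/24, 41/48) → index 7
j=10: u_10=617/660 ∈ [41/48, 23/24) → index 8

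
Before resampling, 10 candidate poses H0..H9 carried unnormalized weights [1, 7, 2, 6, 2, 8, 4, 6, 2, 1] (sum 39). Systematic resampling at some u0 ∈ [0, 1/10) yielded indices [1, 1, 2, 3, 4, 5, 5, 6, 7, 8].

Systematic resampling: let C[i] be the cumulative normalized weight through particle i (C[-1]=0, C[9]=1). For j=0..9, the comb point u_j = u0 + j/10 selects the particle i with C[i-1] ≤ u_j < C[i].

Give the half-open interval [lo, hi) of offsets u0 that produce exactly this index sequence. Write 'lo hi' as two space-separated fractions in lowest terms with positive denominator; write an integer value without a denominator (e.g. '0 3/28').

1/39 11/195

C = [1/39, 8/39, 10/39, 16/39, 6/13, 2/3, 10/13, 12/13, 38/39, 1]
j=0 picked index 1: u0 ∈ [1/39, 8/39)
j=1 picked index 1: u0 ∈ [-29/390, 41/390)
j=2 picked index 2: u0 ∈ [1/195, 11/195)
j=3 picked index 3: u0 ∈ [-17/390, 43/390)
j=4 picked index 4: u0 ∈ [2/195, 4/65)
j=5 picked index 5: u0 ∈ [-1/26, 1/6)
j=6 picked index 5: u0 ∈ [-9/65, 1/15)
j=7 picked index 6: u0 ∈ [-1/30, 9/130)
j=8 picked index 7: u0 ∈ [-2/65, 8/65)
j=9 picked index 8: u0 ∈ [3/130, 29/390)
intersection: [1/39, 11/195)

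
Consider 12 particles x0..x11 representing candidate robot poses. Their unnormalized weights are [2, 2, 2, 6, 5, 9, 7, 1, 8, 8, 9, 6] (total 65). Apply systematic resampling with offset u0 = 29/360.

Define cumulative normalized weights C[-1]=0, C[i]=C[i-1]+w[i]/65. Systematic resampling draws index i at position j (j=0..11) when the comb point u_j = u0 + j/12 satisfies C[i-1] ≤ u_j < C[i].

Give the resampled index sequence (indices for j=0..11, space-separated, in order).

2 3 4 5 6 6 8 9 9 10 11 11

C = [2/65, 4/65, 6/65, 12/65, 17/65, 2/5, 33/65, 34/65, 42/65, 10/13, 59/65, 1]
j=0: u_0=29/360 ∈ [4/65, 6/65) → index 2
j=1: u_1=59/360 ∈ [6/65, 12/65) → index 3
j=2: u_2=89/360 ∈ [12/65, 17/65) → index 4
j=3: u_3=119/360 ∈ [17/65, 2/5) → index 5
j=4: u_4=149/360 ∈ [2/5, 33/65) → index 6
j=5: u_5=179/360 ∈ [2/5, 33/65) → index 6
j=6: u_6=209/360 ∈ [34/65, 42/65) → index 8
j=7: u_7=239/360 ∈ [42/65, 10/13) → index 9
j=8: u_8=269/360 ∈ [42/65, 10/13) → index 9
j=9: u_9=299/360 ∈ [10/13, 59/65) → index 10
j=10: u_10=329/360 ∈ [59/65, 1) → index 11
j=11: u_11=359/360 ∈ [59/65, 1) → index 11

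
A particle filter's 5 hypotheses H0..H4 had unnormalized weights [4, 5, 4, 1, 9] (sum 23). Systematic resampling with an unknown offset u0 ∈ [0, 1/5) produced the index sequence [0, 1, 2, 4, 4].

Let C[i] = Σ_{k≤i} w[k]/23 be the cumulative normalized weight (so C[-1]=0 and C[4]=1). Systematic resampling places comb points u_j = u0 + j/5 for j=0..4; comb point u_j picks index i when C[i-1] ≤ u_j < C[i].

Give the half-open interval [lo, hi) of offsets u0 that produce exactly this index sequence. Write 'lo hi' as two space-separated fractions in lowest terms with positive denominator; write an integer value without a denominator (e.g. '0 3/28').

1/115 19/115

C = [4/23, 9/23, 13/23, 14/23, 1]
j=0 picked index 0: u0 ∈ [0, 4/23)
j=1 picked index 1: u0 ∈ [-3/115, 22/115)
j=2 picked index 2: u0 ∈ [-1/115, 19/115)
j=3 picked index 4: u0 ∈ [1/115, 2/5)
j=4 picked index 4: u0 ∈ [-22/115, 1/5)
intersection: [1/115, 19/115)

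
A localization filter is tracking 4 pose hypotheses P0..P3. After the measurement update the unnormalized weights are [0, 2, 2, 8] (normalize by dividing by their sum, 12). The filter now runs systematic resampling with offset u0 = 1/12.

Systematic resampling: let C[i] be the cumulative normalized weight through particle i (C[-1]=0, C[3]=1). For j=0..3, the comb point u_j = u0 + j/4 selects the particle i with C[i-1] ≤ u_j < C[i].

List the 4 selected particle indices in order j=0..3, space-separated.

1 3 3 3

C = [0, 1/6, 1/3, 1]
j=0: u_0=1/12 ∈ [0, 1/6) → index 1
j=1: u_1=1/3 ∈ [1/3, 1) → index 3
j=2: u_2=7/12 ∈ [1/3, 1) → index 3
j=3: u_3=5/6 ∈ [1/3, 1) → index 3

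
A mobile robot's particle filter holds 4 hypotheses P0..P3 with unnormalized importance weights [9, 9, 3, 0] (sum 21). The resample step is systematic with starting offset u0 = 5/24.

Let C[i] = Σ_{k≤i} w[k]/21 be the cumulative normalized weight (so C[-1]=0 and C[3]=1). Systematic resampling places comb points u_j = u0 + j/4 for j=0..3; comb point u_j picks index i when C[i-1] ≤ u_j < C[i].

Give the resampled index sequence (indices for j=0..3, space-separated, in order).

0 1 1 2

C = [3/7, 6/7, 1, 1]
j=0: u_0=5/24 ∈ [0, 3/7) → index 0
j=1: u_1=11/24 ∈ [3/7, 6/7) → index 1
j=2: u_2=17/24 ∈ [3/7, 6/7) → index 1
j=3: u_3=23/24 ∈ [6/7, 1) → index 2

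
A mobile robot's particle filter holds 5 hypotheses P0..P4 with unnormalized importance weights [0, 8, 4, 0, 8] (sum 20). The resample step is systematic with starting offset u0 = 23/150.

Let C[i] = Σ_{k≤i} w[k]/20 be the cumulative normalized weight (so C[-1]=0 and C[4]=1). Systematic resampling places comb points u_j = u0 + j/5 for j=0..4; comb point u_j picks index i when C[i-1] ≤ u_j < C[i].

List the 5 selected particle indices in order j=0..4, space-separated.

1 1 2 4 4

C = [0, 2/5, 3/5, 3/5, 1]
j=0: u_0=23/150 ∈ [0, 2/5) → index 1
j=1: u_1=53/150 ∈ [0, 2/5) → index 1
j=2: u_2=83/150 ∈ [2/5, 3/5) → index 2
j=3: u_3=113/150 ∈ [3/5, 1) → index 4
j=4: u_4=143/150 ∈ [3/5, 1) → index 4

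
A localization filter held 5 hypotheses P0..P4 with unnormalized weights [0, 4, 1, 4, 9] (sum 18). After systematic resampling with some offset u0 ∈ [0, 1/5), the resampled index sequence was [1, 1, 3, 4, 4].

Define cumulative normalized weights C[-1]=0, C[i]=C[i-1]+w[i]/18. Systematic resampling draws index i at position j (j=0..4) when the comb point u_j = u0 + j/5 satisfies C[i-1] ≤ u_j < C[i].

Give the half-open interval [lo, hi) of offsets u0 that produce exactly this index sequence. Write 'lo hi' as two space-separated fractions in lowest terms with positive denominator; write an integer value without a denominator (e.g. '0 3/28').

0 1/45

C = [0, 2/9, 5/18, 1/2, 1]
j=0 picked index 1: u0 ∈ [0, 2/9)
j=1 picked index 1: u0 ∈ [-1/5, 1/45)
j=2 picked index 3: u0 ∈ [-11/90, 1/10)
j=3 picked index 4: u0 ∈ [-1/10, 2/5)
j=4 picked index 4: u0 ∈ [-3/10, 1/5)
intersection: [0, 1/45)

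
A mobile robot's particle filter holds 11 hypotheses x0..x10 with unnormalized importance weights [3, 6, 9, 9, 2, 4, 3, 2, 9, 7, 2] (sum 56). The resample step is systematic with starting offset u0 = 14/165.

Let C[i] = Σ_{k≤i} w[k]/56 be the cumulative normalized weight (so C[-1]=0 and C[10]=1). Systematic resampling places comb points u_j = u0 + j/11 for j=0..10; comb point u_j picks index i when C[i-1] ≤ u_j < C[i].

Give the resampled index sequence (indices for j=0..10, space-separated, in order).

1 2 2 3 3 5 6 8 8 9 10

C = [3/56, 9/56, 9/28, 27/56, 29/56, 33/56, 9/14, 19/28, 47/56, 27/28, 1]
j=0: u_0=14/165 ∈ [3/56, 9/56) → index 1
j=1: u_1=29/165 ∈ [9/56, 9/28) → index 2
j=2: u_2=4/15 ∈ [9/56, 9/28) → index 2
j=3: u_3=59/165 ∈ [9/28, 27/56) → index 3
j=4: u_4=74/165 ∈ [9/28, 27/56) → index 3
j=5: u_5=89/165 ∈ [29/56, 33/56) → index 5
j=6: u_6=104/165 ∈ [33/56, 9/14) → index 6
j=7: u_7=119/165 ∈ [19/28, 47/56) → index 8
j=8: u_8=134/165 ∈ [19/28, 47/56) → index 8
j=9: u_9=149/165 ∈ [47/56, 27/28) → index 9
j=10: u_10=164/165 ∈ [27/28, 1) → index 10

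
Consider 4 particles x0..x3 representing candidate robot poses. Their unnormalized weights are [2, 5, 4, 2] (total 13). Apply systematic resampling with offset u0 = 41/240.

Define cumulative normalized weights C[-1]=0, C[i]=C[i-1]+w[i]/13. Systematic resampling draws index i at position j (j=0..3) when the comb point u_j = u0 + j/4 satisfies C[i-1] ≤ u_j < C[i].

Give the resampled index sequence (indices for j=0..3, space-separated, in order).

1 1 2 3

C = [2/13, 7/13, 11/13, 1]
j=0: u_0=41/240 ∈ [2/13, 7/13) → index 1
j=1: u_1=101/240 ∈ [2/13, 7/13) → index 1
j=2: u_2=161/240 ∈ [7/13, 11/13) → index 2
j=3: u_3=221/240 ∈ [11/13, 1) → index 3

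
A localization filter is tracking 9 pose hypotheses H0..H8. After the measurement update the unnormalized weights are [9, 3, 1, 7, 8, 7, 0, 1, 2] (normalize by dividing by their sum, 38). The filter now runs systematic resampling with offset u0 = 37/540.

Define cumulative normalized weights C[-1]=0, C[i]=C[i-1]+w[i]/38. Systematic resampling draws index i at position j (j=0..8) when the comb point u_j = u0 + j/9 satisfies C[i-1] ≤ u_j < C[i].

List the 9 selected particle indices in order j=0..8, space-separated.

0 0 1 3 3 4 4 5 8

C = [9/38, 6/19, 13/38, 10/19, 14/19, 35/38, 35/38, 18/19, 1]
j=0: u_0=37/540 ∈ [0, 9/38) → index 0
j=1: u_1=97/540 ∈ [0, 9/38) → index 0
j=2: u_2=157/540 ∈ [9/38, 6/19) → index 1
j=3: u_3=217/540 ∈ [13/38, 10/19) → index 3
j=4: u_4=277/540 ∈ [13/38, 10/19) → index 3
j=5: u_5=337/540 ∈ [10/19, 14/19) → index 4
j=6: u_6=397/540 ∈ [10/19, 14/19) → index 4
j=7: u_7=457/540 ∈ [14/19, 35/38) → index 5
j=8: u_8=517/540 ∈ [18/19, 1) → index 8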